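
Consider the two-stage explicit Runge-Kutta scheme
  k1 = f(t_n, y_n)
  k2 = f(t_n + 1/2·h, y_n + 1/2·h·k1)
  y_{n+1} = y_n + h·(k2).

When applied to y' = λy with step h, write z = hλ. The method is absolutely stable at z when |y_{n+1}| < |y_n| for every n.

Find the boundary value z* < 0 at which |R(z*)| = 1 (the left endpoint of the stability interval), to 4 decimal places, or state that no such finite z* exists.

Test eqn y'=λy, z=hλ:
  k1=λy_n ⇒ h·k1=z·y_n;  k2=λ(1+1/2z)y_n ⇒ h·k2=z(1+1/2z)y_n
  y_{n+1}/y_n = 1 + z(1+1/2z) = 1 + z + 1/2z²
  ⇒ R(z) = 1 + z + 1/2z².

Find x<0 with |R(x)|<1.
x=-0.82: |R|=0.5162
R=1: x+1/2x²=0 ⇒ x=−2=-2.0000; min R=1−1/(4·1/2)=0.5000>−1
Confirm numerically:
  x=-1.958: |R|=0.95888 <1
  x=-1.701: |R|=0.74570 <1
  x=-1.435: |R|=0.59461 <1
  x=-1.180: |R|=0.51620 <1
  x=-2.564: |R|=1.72305 >1
  x=-2.515: |R|=1.64761 >1
  x=-2.137: |R|=1.14638 >1
Interval (-2.0000, 0).

z* = -2.0000.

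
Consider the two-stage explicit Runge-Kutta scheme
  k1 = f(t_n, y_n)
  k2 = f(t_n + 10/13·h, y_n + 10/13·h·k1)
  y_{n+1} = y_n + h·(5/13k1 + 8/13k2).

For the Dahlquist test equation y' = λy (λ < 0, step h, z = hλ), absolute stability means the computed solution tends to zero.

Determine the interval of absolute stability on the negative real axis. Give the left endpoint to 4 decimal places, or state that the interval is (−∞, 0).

(-2.1125, 0).

With y'=λy (z=hλ):
  k1=λy_n ⇒ h·k1=z·y_n;  k2=λ(1+10/13z)y_n ⇒ h·k2=z(1+10/13z)y_n
  y_{n+1}/y_n = 1 + 5/13z + 8/13z(1+10/13z) = 1 + z + 80/169z²
  R(z) = 1 + z + 80/169z².

Solve |R(x)|<1 on ℝ⁻.
x=-0.82: |R|=0.4983
R=1: x+80/169x²=0 ⇒ x=−169/80=-2.1125; min R=1−1/(4·80/169)=0.4719>−1
Confirm numerically:
  x=-1.889: |R|=0.80015 <1
  x=-1.296: |R|=0.49908 <1
  x=-1.270: |R|=0.49350 <1
  x=-0.981: |R|=0.47456 <1
  x=-2.370: |R|=1.28889 >1
  x=-2.180: |R|=1.06966 >1
Stable set (-2.1125, 0).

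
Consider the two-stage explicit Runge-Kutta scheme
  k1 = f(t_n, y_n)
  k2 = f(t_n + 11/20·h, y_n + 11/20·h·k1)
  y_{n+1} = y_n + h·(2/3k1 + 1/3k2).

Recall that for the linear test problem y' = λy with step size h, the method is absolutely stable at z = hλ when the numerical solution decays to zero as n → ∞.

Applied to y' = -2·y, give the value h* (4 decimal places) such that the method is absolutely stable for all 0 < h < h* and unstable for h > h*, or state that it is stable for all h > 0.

(-5.4545,0); λ=-2 ⇒ h* = (60/11)/2 = 2.7273.

On y'=λy, z=hλ:
  k1=λy_n ⇒ h·k1=z·y_n;  k2=λ(1+11/20z)y_n ⇒ h·k2=z(1+11/20z)y_n
  y_{n+1}/y_n = 1 + 2/3z + 1/3z(1+11/20z) = 1 + z + 11/60z²
  ⇒ R(z) = 1 + z + 11/60z².

Need |R(x)|<1, x<0.
x=-0.83: |R|=0.2963
R=1: x+11/60x²=0 ⇒ x=−60/11=-5.4545; min R=1−1/(4·11/60)=-0.3636>−1
Confirm numerically:
  x=-5.047: |R|=0.62290 <1
  x=-4.823: |R|=0.44158 <1
  x=-3.550: |R|=0.23954 <1
  x=-5.917: |R|=1.50166 >1
  x=-5.887: |R|=1.46674 >1
  x=-5.538: |R|=1.08473 >1
Interval (-5.4545, 0).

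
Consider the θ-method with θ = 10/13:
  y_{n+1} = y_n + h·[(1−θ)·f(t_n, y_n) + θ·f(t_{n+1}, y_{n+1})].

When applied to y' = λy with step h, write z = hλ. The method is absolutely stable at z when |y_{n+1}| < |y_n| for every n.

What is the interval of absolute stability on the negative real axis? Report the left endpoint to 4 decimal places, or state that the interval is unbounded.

Test eqn y'=λy, z=hλ:
  y_{n+1} = y_n + z·[3/13·y_n + 10/13·y_{n+1}] ⇒ (1 − 10/13z)y_{n+1} = (1 + 3/13z)y_n
  Hence R(z) = (1 + 3/13z)/(1 − 10/13z).

Boundary: |R(x)|=1, x<0.
x=-1.46: |R|=0.3123
x=-2: |R|=0.2121
x=-10: |R|=0.1504
x=-100: |R|=0.2833
θ=10/13≥1/2 ⇒ |1+3/13x|<|1−10/13x| ∀x<0 ⇒ unbounded interval.

(−∞, 0) — no finite endpoint.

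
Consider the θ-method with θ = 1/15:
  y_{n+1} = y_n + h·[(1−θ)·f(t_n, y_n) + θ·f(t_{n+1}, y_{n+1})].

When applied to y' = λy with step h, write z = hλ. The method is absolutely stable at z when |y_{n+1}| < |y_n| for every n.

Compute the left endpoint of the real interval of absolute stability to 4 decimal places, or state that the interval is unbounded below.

Test eqn y'=λy, z=hλ:
  y_{n+1} = y_n + z·[14/15·y_n + 1/15·y_{n+1}] ⇒ (1 − 1/15z)y_{n+1} = (1 + 14/15z)y_n
  Hence R(z) = (1 + 14/15z)/(1 − 1/15z).

Find x<0 with |R(x)|<1.
x=-1.61: |R|=0.4539
R=−1: 1+14/15x = −1+1/15x ⇒ -13/15x=2 ⇒ x=2/(-13/15)=-2.3077
Confirm numerically:
  x=-1.658: |R|=0.49298 <1
  x=-1.200: |R|=0.11111 <1
  x=-1.026: |R|=0.03969 <1
  x=-2.883: |R|=1.41822 >1
  x=-2.733: |R|=1.31179 >1
Stable set (-2.3077, 0).

z* = -2.3077.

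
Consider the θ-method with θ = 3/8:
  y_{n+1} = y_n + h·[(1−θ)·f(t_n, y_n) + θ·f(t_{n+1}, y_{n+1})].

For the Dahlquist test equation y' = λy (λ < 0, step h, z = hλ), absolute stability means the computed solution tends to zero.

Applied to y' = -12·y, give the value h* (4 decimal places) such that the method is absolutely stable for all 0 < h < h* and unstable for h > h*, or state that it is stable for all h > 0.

On y'=λy, z=hλ:
  y_{n+1} = y_n + z·[5/8·y_n + 3/8·y_{n+1}] ⇒ (1 − 3/8z)y_{n+1} = (1 + 5/8z)y_n
  Hence R(z) = (1 + 5/8z)/(1 − 3/8z).

Boundary: |R(x)|=1, x<0.
x=-1.73: |R|=0.0493
R=−1: 1+5/8x = −1+3/8x ⇒ -1/4x=2 ⇒ x=2/(-1/4)=-8.0000
Confirm numerically:
  x=-7.434: |R|=0.96264 <1
  x=-6.564: |R|=0.89629 <1
  x=-5.381: |R|=0.78304 <1
  x=-8.473: |R|=1.02831 >1
  x=-8.198: |R|=1.01215 >1
Stable set (-8.0000, 0).

(-8.0000,0); λ=-12 ⇒ h* = (8)/12 = 0.6667.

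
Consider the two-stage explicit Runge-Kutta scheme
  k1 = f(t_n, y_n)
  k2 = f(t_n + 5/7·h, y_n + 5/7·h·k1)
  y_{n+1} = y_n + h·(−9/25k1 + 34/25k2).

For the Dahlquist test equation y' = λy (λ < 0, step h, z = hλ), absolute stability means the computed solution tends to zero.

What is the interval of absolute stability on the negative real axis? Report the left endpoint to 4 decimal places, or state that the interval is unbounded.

On y'=λy, z=hλ:
  k1=λy_n ⇒ h·k1=z·y_n;  k2=λ(1+5/7z)y_n ⇒ h·k2=z(1+5/7z)y_n
  y_{n+1}/y_n = 1 − 9/25z + 34/25z(1+5/7z) = 1 + z + 34/35z²
  Hence R(z) = 1 + z + 34/35z².

Need |R(x)|<1, x<0.
x=-0.44: |R|=0.7481
R=1: x+34/35x²=0 ⇒ x=−35/34=-1.0294; min R=1−1/(4·34/35)=0.7426>−1
Confirm numerically:
  x=-0.996: |R|=0.96767 <1
  x=-0.916: |R|=0.89908 <1
  x=-0.627: |R|=0.75490 <1
  x=-0.542: |R|=0.74337 <1
  x=-1.610: |R|=1.90804 >1
  x=-1.452: |R|=1.59607 >1
  x=-1.179: |R|=1.17133 >1
Interval (-1.0294, 0).

(-1.0294, 0).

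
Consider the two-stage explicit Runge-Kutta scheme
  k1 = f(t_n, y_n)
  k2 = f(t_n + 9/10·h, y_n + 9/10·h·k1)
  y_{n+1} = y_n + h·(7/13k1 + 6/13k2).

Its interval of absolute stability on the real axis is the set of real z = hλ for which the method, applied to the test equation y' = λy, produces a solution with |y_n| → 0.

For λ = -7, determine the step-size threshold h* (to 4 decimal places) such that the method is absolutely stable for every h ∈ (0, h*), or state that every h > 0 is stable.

(-2.4074,0); λ=-7 ⇒ h* = (65/27)/7 = 0.3439.

With y'=λy (z=hλ):
  k1=λy_n ⇒ h·k1=z·y_n;  k2=λ(1+9/10z)y_n ⇒ h·k2=z(1+9/10z)y_n
  y_{n+1}/y_n = 1 + 7/13z + 6/13z(1+9/10z) = 1 + z + 27/65z²
  ⇒ R(z) = 1 + z + 27/65z².

Solve |R(x)|<1 on ℝ⁻.
x=-1.24: |R|=0.3987
R=1: x+27/65x²=0 ⇒ x=−65/27=-2.4074; min R=1−1/(4·27/65)=0.3981>−1
Confirm numerically:
  x=-2.154: |R|=0.77327 <1
  x=-1.979: |R|=0.64783 <1
  x=-1.880: |R|=0.58814 <1
  x=-1.148: |R|=0.39944 <1
  x=-2.672: |R|=1.29367 >1
  x=-2.653: |R|=1.27065 >1
Stable set (-2.4074, 0).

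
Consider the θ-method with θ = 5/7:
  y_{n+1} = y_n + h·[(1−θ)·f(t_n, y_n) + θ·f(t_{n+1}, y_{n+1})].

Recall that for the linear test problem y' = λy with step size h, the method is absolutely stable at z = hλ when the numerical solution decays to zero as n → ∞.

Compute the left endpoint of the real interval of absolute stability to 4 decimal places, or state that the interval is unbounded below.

On y'=λy, z=hλ:
  y_{n+1} = y_n + z·[2/7·y_n + 5/7·y_{n+1}] ⇒ (1 − 5/7z)y_{n+1} = (1 + 2/7z)y_n
  ⇒ R(z) = (1 + 2/7z)/(1 − 5/7z).

Need |R(x)|<1, x<0.
x=-1.12: |R|=0.3778
x=-2: |R|=0.1765
x=-10: |R|=0.2281
x=-100: |R|=0.3807
θ=5/7≥1/2 ⇒ |1+2/7x|<|1−5/7x| ∀x<0 ⇒ stable on all of ℝ⁻.

unbounded; (−∞, 0).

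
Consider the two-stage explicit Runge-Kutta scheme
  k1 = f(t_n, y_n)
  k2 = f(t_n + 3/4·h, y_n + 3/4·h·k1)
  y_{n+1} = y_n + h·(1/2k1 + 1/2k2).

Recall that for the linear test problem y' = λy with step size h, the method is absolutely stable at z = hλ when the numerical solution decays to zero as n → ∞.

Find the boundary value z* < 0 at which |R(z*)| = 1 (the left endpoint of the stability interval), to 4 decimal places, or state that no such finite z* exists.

With y'=λy (z=hλ):
  k1=λy_n ⇒ h·k1=z·y_n;  k2=λ(1+3/4z)y_n ⇒ h·k2=z(1+3/4z)y_n
  y_{n+1}/y_n = 1 + 1/2z + 1/2z(1+3/4z) = 1 + z + 3/8z²
  R(z) = 1 + z + 3/8z².

Need |R(x)|<1, x<0.
x=-0.51: |R|=0.5875
R=1: x+3/8x²=0 ⇒ x=−8/3=-2.6667; min R=1−1/(4·3/8)=0.3333>−1
Confirm numerically:
  x=-2.583: |R|=0.91896 <1
  x=-2.229: |R|=0.63417 <1
  x=-2.111: |R|=0.56012 <1
  x=-1.247: |R|=0.33613 <1
  x=-3.135: |R|=1.55058 >1
  x=-2.862: |R|=1.20964 >1
Interval (-2.6667, 0).

z* = -2.6667.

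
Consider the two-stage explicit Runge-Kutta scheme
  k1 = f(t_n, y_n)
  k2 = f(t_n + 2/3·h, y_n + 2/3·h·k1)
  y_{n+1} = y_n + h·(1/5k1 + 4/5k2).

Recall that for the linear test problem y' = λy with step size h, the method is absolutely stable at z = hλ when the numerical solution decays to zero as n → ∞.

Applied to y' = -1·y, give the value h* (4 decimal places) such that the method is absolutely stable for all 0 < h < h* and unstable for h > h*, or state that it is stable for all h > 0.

Set f=λy, z=hλ:
  k1=λy_n ⇒ h·k1=z·y_n;  k2=λ(1+2/3z)y_n ⇒ h·k2=z(1+2/3z)y_n
  y_{n+1}/y_n = 1 + 1/5z + 4/5z(1+2/3z) = 1 + z + 8/15z²
  ⇒ R(z) = 1 + z + 8/15z².

Boundary: |R(x)|=1, x<0.
x=-0.81: |R|=0.5399
R=1: x+8/15x²=0 ⇒ x=−15/8=-1.8750; min R=1−1/(4·8/15)=0.5312>−1
Confirm numerically:
  x=-1.772: |R|=0.90266 <1
  x=-1.750: |R|=0.88333 <1
  x=-1.690: |R|=0.83325 <1
  x=-0.922: |R|=0.53138 <1
  x=-2.259: |R|=1.46264 >1
  x=-2.170: |R|=1.34141 >1
  x=-2.049: |R|=1.19015 >1
Stable set (-1.8750, 0).

(-1.8750,0); λ=-1 ⇒ h* = (15/8)/1 = 1.8750.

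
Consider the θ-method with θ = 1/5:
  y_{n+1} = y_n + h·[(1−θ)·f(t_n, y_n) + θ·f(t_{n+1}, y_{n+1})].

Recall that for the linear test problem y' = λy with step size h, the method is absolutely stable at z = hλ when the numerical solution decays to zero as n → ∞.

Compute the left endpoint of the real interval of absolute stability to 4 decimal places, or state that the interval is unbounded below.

Set f=λy, z=hλ:
  y_{n+1} = y_n + z·[4/5·y_n + 1/5·y_{n+1}] ⇒ (1 − 1/5z)y_{n+1} = (1 + 4/5z)y_n
  R(z) = (1 + 4/5z)/(1 − 1/5z).

Need |R(x)|<1, x<0.
x=-0.72: |R|=0.3706
R=−1: 1+4/5x = −1+1/5x ⇒ -3/5x=2 ⇒ x=2/(-3/5)=-3.3333
Confirm numerically:
  x=-2.665: |R|=0.73842 <1
  x=-2.086: |R|=0.47192 <1
  x=-1.878: |R|=0.36522 <1
  x=-3.898: |R|=1.19038 >1
  x=-3.665: |R|=1.11483 >1
So |R|<1 on (-3.3333, 0).

z* = -3.3333.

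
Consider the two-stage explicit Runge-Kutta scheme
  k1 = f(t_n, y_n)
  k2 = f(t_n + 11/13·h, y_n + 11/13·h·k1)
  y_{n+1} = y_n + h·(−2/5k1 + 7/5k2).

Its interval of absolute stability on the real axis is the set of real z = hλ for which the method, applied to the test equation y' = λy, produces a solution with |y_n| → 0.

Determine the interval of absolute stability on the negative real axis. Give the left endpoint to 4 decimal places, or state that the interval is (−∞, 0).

(-0.8442, 0).

Test eqn y'=λy, z=hλ:
  k1=λy_n ⇒ h·k1=z·y_n;  k2=λ(1+11/13z)y_n ⇒ h·k2=z(1+11/13z)y_n
  y_{n+1}/y_n = 1 − 2/5z + 7/5z(1+11/13z) = 1 + z + 77/65z²
  so R(z) = 1 + z + 77/65z².

Solve |R(x)|<1 on ℝ⁻.
x=-1.09: |R|=1.3174
R=1: x+77/65x²=0 ⇒ x=−65/77=-0.8442; min R=1−1/(4·77/65)=0.7890>−1
Confirm numerically:
  x=-0.586: |R|=0.82079 <1
  x=-0.490: |R|=0.79443 <1
  x=-0.444: |R|=0.78953 <1
  x=-0.397: |R|=0.78971 <1
  x=-1.237: |R|=1.57566 >1
  x=-1.189: |R|=1.48572 >1
  x=-1.109: |R|=1.34794 >1
So |R|<1 on (-0.8442, 0).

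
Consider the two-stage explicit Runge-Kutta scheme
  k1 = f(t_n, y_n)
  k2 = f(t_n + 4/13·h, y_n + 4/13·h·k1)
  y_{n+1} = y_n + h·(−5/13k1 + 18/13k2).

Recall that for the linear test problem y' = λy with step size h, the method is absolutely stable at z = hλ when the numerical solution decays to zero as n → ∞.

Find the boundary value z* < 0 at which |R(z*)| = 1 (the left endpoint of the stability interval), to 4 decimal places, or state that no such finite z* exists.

On y'=λy, z=hλ:
  k1=λy_n ⇒ h·k1=z·y_n;  k2=λ(1+4/13z)y_n ⇒ h·k2=z(1+4/13z)y_n
  y_{n+1}/y_n = 1 − 5/13z + 18/13z(1+4/13z) = 1 + z + 72/169z²
  so R(z) = 1 + z + 72/169z².

Boundary: |R(x)|=1, x<0.
x=-0.35: |R|=0.7022
R=1: x+72/169x²=0 ⇒ x=−169/72=-2.3472; min R=1−1/(4·72/169)=0.4132>−1
Confirm numerically:
  x=-2.072: |R|=0.75705 <1
  x=-1.776: |R|=0.56779 <1
  x=-1.577: |R|=0.48252 <1
  x=-1.443: |R|=0.44411 <1
  x=-2.853: |R|=1.61476 >1
  x=-2.692: |R|=1.39542 >1
  x=-2.684: |R|=1.38510 >1
Interval (-2.3472, 0).

left endpoint -2.3472.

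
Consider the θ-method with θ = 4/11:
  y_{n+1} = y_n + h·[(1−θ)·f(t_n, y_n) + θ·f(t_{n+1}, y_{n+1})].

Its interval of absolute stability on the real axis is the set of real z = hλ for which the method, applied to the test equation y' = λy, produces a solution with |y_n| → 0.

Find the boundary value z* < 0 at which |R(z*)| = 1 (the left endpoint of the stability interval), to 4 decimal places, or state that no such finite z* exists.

left endpoint -7.3333.

Set f=λy, z=hλ:
  y_{n+1} = y_n + z·[7/11·y_n + 4/11·y_{n+1}] ⇒ (1 − 4/11z)y_{n+1} = (1 + 7/11z)y_n
  Hence R(z) = (1 + 7/11z)/(1 − 4/11z).

Solve |R(x)|<1 on ℝ⁻.
x=-0.73: |R|=0.4231
R=−1: 1+7/11x = −1+4/11x ⇒ -3/11x=2 ⇒ x=2/(-3/11)=-7.3333
Confirm numerically:
  x=-6.200: |R|=0.90503 <1
  x=-5.578: |R|=0.84192 <1
  x=-4.873: |R|=0.75794 <1
  x=-3.589: |R|=0.55699 <1
  x=-7.753: |R|=1.02997 >1
  x=-7.375: |R|=1.00309 >1
So |R|<1 on (-7.3333, 0).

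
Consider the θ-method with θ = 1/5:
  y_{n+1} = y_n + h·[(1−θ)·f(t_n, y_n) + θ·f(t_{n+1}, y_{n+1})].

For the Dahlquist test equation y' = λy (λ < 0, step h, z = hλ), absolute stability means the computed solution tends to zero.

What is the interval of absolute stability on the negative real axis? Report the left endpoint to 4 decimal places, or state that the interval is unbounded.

(-3.3333, 0).

Test eqn y'=λy, z=hλ:
  y_{n+1} = y_n + z·[4/5·y_n + 1/5·y_{n+1}] ⇒ (1 − 1/5z)y_{n+1} = (1 + 4/5z)y_n
  ⇒ R(z) = (1 + 4/5z)/(1 − 1/5z).

Find x<0 with |R(x)|<1.
x=-1.77: |R|=0.3072
R=−1: 1+4/5x = −1+1/5x ⇒ -3/5x=2 ⇒ x=2/(-3/5)=-3.3333
Confirm numerically:
  x=-2.140: |R|=0.49860 <1
  x=-1.659: |R|=0.24568 <1
  x=-1.469: |R|=0.13542 <1
  x=-1.382: |R|=0.08273 <1
  x=-3.672: |R|=1.11716 >1
  x=-3.565: |R|=1.08114 >1
So |R|<1 on (-3.3333, 0).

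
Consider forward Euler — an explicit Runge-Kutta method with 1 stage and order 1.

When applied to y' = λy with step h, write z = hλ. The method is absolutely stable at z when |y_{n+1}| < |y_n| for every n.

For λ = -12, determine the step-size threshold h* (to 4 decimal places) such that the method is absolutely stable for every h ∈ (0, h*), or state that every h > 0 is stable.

Test eqn y'=λy, z=hλ:
  order 1, 1-stage ⇒ R(z)=1+z
  (e.g. R(-1.78)=-0.78000, |R|=0.78000)

Need |R(x)|<1, x<0.
x=-1.78: |R|=0.7800
|R(-2.02)|=1.0200 |R(-1.86)|=0.8600 |R(-0.81)|=0.1900
Bisect:
  x_lo=-2.5034 |R|=1.5034  x_hi=-0.2509 |R|=0.7491
  mid=-1.37714 |R|=0.37714 →hi
  mid=-1.94027 |R|=0.94027 →hi
  mid=-2.22184 |R|=1.22184 →lo
  mid=-2.08106 |R|=1.08106 →lo
  mid=-2.01067 |R|=1.01067 →lo
  mid=-1.97547 |R|=0.97547 →hi
  mid=-1.99307 |R|=0.99307 →hi
  mid=-2.00187 |R|=1.00187 →lo
  mid=-1.99747 |R|=0.99747 →hi
  mid=-1.99967 |R|=0.99967 →hi
  ...
  [-2.00008,-1.99994] ⇒ x*=-2.0000
So |R|<1 on (-2.0000, 0).

(-2.0000,0); λ=-12 ⇒ h* = 0.1667.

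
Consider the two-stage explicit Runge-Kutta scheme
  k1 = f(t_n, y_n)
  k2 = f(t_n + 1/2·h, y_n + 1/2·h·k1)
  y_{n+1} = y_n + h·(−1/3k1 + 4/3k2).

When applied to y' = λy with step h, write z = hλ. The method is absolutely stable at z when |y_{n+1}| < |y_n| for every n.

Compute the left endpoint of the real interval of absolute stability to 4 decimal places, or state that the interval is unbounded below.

On y'=λy, z=hλ:
  k1=λy_n ⇒ h·k1=z·y_n;  k2=λ(1+1/2z)y_n ⇒ h·k2=z(1+1/2z)y_n
  y_{n+1}/y_n = 1 − 1/3z + 4/3z(1+1/2z) = 1 + z + 2/3z²
  R(z) = 1 + z + 2/3z².

Need |R(x)|<1, x<0.
x=-1.57: |R|=1.0733
R=1: x+2/3x²=0 ⇒ x=−3/2=-1.5000; min R=1−1/(4·2/3)=0.6250>−1
Confirm numerically:
  x=-1.437: |R|=0.93965 <1
  x=-1.087: |R|=0.70071 <1
  x=-0.964: |R|=0.65553 <1
  x=-0.933: |R|=0.64733 <1
  x=-1.676: |R|=1.19665 >1
  x=-1.617: |R|=1.12613 >1
Stable set (-1.5000, 0).

left endpoint -1.5000.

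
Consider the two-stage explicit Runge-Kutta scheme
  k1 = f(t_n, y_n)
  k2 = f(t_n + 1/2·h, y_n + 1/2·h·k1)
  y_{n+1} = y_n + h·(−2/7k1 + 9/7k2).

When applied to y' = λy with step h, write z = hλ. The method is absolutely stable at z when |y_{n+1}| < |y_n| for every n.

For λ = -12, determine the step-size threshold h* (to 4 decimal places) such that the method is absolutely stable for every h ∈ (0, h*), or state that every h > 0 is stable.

With y'=λy (z=hλ):
  k1=λy_n ⇒ h·k1=z·y_n;  k2=λ(1+1/2z)y_n ⇒ h·k2=z(1+1/2z)y_n
  y_{n+1}/y_n = 1 − 2/7z + 9/7z(1+1/2z) = 1 + z + 9/14z²
  Hence R(z) = 1 + z + 9/14z².

Need |R(x)|<1, x<0.
x=-1.39: |R|=0.8521
R=1: x+9/14x²=0 ⇒ x=−14/9=-1.5556; min R=1−1/(4·9/14)=0.6111>−1
Confirm numerically:
  x=-1.452: |R|=0.90334 <1
  x=-1.384: |R|=0.84736 <1
  x=-1.201: |R|=0.72626 <1
  x=-1.103: |R|=0.67911 <1
  x=-2.107: |R|=1.74693 >1
  x=-1.827: |R|=1.31881 >1
So |R|<1 on (-1.5556, 0).

(-1.5556,0); λ=-12 ⇒ h* = (14/9)/12 = 0.1296.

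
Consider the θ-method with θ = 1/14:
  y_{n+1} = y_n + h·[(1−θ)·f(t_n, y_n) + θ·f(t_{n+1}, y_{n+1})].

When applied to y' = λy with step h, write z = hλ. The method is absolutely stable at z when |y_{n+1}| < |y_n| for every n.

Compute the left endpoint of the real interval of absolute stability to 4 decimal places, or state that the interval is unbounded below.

left endpoint -2.3333.

Set f=λy, z=hλ:
  y_{n+1} = y_n + z·[13/14·y_n + 1/14·y_{n+1}] ⇒ (1 − 1/14z)y_{n+1} = (1 + 13/14z)y_n
  so R(z) = (1 + 13/14z)/(1 − 1/14z).

Solve |R(x)|<1 on ℝ⁻.
x=-1.18: |R|=0.0883
R=−1: 1+13/14x = −1+1/14x ⇒ -6/7x=2 ⇒ x=2/(-6/7)=-2.3333
Confirm numerically:
  x=-2.307: |R|=0.98062 <1
  x=-1.968: |R|=0.72545 <1
  x=-1.879: |R|=0.65665 <1
  x=-1.655: |R|=0.48004 <1
  x=-2.744: |R|=1.29431 >1
  x=-2.560: |R|=1.16425 >1
  x=-2.507: |R|=1.12625 >1
So |R|<1 on (-2.3333, 0).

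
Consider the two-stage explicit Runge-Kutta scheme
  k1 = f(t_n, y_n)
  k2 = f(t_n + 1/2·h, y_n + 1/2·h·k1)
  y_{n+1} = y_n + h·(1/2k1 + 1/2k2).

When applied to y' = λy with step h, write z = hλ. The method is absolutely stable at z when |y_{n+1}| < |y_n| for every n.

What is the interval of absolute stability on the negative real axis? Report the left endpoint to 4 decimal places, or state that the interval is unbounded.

(-4.0000, 0).

On y'=λy, z=hλ:
  k1=λy_n ⇒ h·k1=z·y_n;  k2=λ(1+1/2z)y_n ⇒ h·k2=z(1+1/2z)y_n
  y_{n+1}/y_n = 1 + 1/2z + 1/2z(1+1/2z) = 1 + z + 1/4z²
  R(z) = 1 + z + 1/4z².

Need |R(x)|<1, x<0.
x=-0.36: |R|=0.6724
R=1: x+1/4x²=0 ⇒ x=−4=-4.0000; min R=1−1/(4·1/4)=0.0000>−1
Confirm numerically:
  x=-3.812: |R|=0.82084 <1
  x=-3.597: |R|=0.63760 <1
  x=-3.572: |R|=0.61780 <1
  x=-2.135: |R|=0.00456 <1
  x=-4.385: |R|=1.42206 >1
  x=-4.333: |R|=1.36072 >1
  x=-4.137: |R|=1.14169 >1
So |R|<1 on (-4.0000, 0).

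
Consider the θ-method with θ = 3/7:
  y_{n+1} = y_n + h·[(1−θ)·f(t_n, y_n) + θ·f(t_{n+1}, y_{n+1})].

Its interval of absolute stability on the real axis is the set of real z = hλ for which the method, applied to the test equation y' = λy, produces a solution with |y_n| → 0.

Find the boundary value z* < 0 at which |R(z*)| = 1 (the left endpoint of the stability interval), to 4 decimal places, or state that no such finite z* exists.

z* = -14.0000.

With y'=λy (z=hλ):
  y_{n+1} = y_n + z·[4/7·y_n + 3/7·y_{n+1}] ⇒ (1 − 3/7z)y_{n+1} = (1 + 4/7z)y_n
  ⇒ R(z) = (1 + 4/7z)/(1 − 3/7z).

Solve |R(x)|<1 on ℝ⁻.
x=-1.03: |R|=0.2854
R=−1: 1+4/7x = −1+3/7x ⇒ -1/7x=2 ⇒ x=2/(-1/7)=-14.0000
Confirm numerically:
  x=-13.284: |R|=0.98472 <1
  x=-12.691: |R|=0.97096 <1
  x=-9.795: |R|=0.88443 <1
  x=-9.636: |R|=0.87847 <1
  x=-14.419: |R|=1.00834 >1
  x=-14.120: |R|=1.00243 >1
Stable set (-14.0000, 0).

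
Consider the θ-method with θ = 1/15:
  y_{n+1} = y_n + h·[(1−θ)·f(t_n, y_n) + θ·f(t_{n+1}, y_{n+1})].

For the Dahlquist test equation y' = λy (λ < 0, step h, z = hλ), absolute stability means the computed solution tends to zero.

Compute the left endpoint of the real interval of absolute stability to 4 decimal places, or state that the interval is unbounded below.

z* = -2.3077.

With y'=λy (z=hλ):
  y_{n+1} = y_n + z·[14/15·y_n + 1/15·y_{n+1}] ⇒ (1 − 1/15z)y_{n+1} = (1 + 14/15z)y_n
  Hence R(z) = (1 + 14/15z)/(1 − 1/15z).

Need |R(x)|<1, x<0.
x=-1.15: |R|=0.0681
R=−1: 1+14/15x = −1+1/15x ⇒ -13/15x=2 ⇒ x=2/(-13/15)=-2.3077
Confirm numerically:
  x=-2.225: |R|=0.93759 <1
  x=-1.463: |R|=0.33299 <1
  x=-1.227: |R|=0.13422 <1
  x=-2.905: |R|=1.43368 >1
  x=-2.499: |R|=1.14212 >1
Stable set (-2.3077, 0).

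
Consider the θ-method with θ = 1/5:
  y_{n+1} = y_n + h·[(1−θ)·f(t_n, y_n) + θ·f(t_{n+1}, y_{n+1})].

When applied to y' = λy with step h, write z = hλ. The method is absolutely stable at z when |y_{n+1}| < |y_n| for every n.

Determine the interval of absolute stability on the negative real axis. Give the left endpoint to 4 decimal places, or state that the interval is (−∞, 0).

Set f=λy, z=hλ:
  y_{n+1} = y_n + z·[4/5·y_n + 1/5·y_{n+1}] ⇒ (1 − 1/5z)y_{n+1} = (1 + 4/5z)y_n
  ⇒ R(z) = (1 + 4/5z)/(1 − 1/5z).

Boundary: |R(x)|=1, x<0.
x=-1.2: |R|=0.0323
R=−1: 1+4/5x = −1+1/5x ⇒ -3/5x=2 ⇒ x=2/(-3/5)=-3.3333
Confirm numerically:
  x=-3.306: |R|=0.99013 <1
  x=-2.194: |R|=0.52488 <1
  x=-1.665: |R|=0.24906 <1
  x=-3.831: |R|=1.16906 >1
  x=-3.664: |R|=1.11450 >1
So |R|<1 on (-3.3333, 0).

(-3.3333, 0).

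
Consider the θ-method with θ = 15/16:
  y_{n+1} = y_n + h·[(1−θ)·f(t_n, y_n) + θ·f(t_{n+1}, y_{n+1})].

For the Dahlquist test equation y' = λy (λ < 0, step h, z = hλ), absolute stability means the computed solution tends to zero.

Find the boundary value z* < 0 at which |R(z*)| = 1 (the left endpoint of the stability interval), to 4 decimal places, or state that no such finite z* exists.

Test eqn y'=λy, z=hλ:
  y_{n+1} = y_n + z·[1/16·y_n + 15/16·y_{n+1}] ⇒ (1 − 15/16z)y_{n+1} = (1 + 1/16z)y_n
  ⇒ R(z) = (1 + 1/16z)/(1 − 15/16z).

Boundary: |R(x)|=1, x<0.
x=-1.55: |R|=0.3682
x=-2: |R|=0.3043
x=-10: |R|=0.0361
x=-100: |R|=0.0554
θ=15/16≥1/2 ⇒ |1+1/16x|<|1−15/16x| ∀x<0 ⇒ interval (−∞,0).

interval (−∞, 0).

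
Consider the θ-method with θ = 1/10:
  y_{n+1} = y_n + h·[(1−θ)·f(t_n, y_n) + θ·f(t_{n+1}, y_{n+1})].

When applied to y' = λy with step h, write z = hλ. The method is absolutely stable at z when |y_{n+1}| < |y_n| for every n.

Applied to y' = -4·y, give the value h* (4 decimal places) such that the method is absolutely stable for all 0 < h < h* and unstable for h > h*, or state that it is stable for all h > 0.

Test eqn y'=λy, z=hλ:
  y_{n+1} = y_n + z·[9/10·y_n + 1/10·y_{n+1}] ⇒ (1 − 1/10z)y_{n+1} = (1 + 9/10z)y_n
  ⇒ R(z) = (1 + 9/10z)/(1 − 1/10z).

Find x<0 with |R(x)|<1.
x=-1.72: |R|=0.4676
R=−1: 1+9/10x = −1+1/10x ⇒ -4/5x=2 ⇒ x=2/(-4/5)=-2.5000
Confirm numerically:
  x=-1.970: |R|=0.64578 <1
  x=-1.442: |R|=0.26027 <1
  x=-1.360: |R|=0.19718 <1
  x=-3.043: |R|=1.33305 >1
  x=-2.818: |R|=1.19847 >1
  x=-2.754: |R|=1.15932 >1
So |R|<1 on (-2.5000, 0).

(-2.5000,0); λ=-4 ⇒ h* = (5/2)/4 = 0.6250.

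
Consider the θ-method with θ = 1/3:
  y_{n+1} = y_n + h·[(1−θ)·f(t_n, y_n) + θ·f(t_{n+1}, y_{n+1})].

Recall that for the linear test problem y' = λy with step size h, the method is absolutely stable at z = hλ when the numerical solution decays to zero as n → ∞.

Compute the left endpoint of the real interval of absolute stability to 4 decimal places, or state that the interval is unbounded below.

Set f=λy, z=hλ:
  y_{n+1} = y_n + z·[2/3·y_n + 1/3·y_{n+1}] ⇒ (1 − 1/3z)y_{n+1} = (1 + 2/3z)y_n
  Hence R(z) = (1 + 2/3z)/(1 − 1/3z).

Need |R(x)|<1, x<0.
x=-1.52: |R|=0.0088
R=−1: 1+2/3x = −1+1/3x ⇒ -1/3x=2 ⇒ x=2/(-1/3)=-6.0000
Confirm numerically:
  x=-5.962: |R|=0.99576 <1
  x=-3.675: |R|=0.65169 <1
  x=-3.288: |R|=0.56870 <1
  x=-6.546: |R|=1.05720 >1
  x=-6.233: |R|=1.02524 >1
Stable set (-6.0000, 0).

left endpoint -6.0000.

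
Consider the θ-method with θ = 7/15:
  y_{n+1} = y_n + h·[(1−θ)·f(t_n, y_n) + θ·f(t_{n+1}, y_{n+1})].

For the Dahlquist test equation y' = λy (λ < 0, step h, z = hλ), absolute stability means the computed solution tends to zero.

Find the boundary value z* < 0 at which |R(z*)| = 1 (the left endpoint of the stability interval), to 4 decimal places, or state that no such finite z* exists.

left endpoint -30.0000.

Set f=λy, z=hλ:
  y_{n+1} = y_n + z·[8/15·y_n + 7/15·y_{n+1}] ⇒ (1 − 7/15z)y_{n+1} = (1 + 8/15z)y_n
  ⇒ R(z) = (1 + 8/15z)/(1 − 7/15z).

Find x<0 with |R(x)|<1.
x=-0.89: |R|=0.3712
R=−1: 1+8/15x = −1+7/15x ⇒ -1/15x=2 ⇒ x=2/(-1/15)=-30.0000
Confirm numerically:
  x=-22.467: |R|=0.95627 <1
  x=-19.313: |R|=0.92884 <1
  x=-14.762: |R|=0.87123 <1
  x=-14.599: |R|=0.86858 <1
  x=-30.245: |R|=1.00108 >1
  x=-30.180: |R|=1.00080 >1
  x=-30.166: |R|=1.00073 >1
Interval (-30.0000, 0).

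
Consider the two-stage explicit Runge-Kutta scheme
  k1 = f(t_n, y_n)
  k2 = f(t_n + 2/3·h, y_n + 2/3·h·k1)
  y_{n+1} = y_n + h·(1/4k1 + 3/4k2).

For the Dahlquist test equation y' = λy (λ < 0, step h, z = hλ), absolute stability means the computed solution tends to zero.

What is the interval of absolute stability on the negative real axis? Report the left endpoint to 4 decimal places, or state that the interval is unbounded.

Set f=λy, z=hλ:
  k1=λy_n ⇒ h·k1=z·y_n;  k2=λ(1+2/3z)y_n ⇒ h·k2=z(1+2/3z)y_n
  y_{n+1}/y_n = 1 + 1/4z + 3/4z(1+2/3z) = 1 + z + 1/2z²
  ⇒ R(z) = 1 + z + 1/2z².

Find x<0 with |R(x)|<1.
x=-0.78: |R|=0.5242
R=1: x+1/2x²=0 ⇒ x=−2=-2.0000; min R=1−1/(4·1/2)=0.5000>−1
Confirm numerically:
  x=-1.881: |R|=0.88808 <1
  x=-1.656: |R|=0.71517 <1
  x=-1.095: |R|=0.50451 <1
  x=-0.935: |R|=0.50211 <1
  x=-2.518: |R|=1.65216 >1
  x=-2.373: |R|=1.44256 >1
  x=-2.190: |R|=1.20805 >1
Stable set (-2.0000, 0).

(-2.0000, 0).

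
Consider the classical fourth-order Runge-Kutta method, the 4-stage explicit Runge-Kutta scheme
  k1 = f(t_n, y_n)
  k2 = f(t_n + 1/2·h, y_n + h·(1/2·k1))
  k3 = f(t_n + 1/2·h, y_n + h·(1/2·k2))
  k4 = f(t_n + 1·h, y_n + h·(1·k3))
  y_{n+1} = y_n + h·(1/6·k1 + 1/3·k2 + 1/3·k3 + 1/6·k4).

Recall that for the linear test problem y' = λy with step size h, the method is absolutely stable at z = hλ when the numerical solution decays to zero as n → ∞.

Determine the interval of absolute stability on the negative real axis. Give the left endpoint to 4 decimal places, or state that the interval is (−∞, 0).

With y'=λy (z=hλ):
  order 4, 4-stage ⇒ R(z)=1+z+z^2/2+z^3/6+z^4/24
  (e.g. R(-0.91)=0.40703, |R|=0.40703)

Boundary: |R(x)|=1, x<0.
x=-0.91: |R|=0.4070
|R(-2.6)|=0.7547 |R(-1.92)|=0.3098 |R(-1.32)|=0.2944
Bisect:
  x_lo=-3.2643 |R|=1.9972  x_hi=-0.1804 |R|=0.8349
  mid=-1.72234 |R|=0.27601 →hi
  mid=-2.49331 |R|=0.64192 →hi
  mid=-2.87879 |R|=1.15037 →lo
  mid=-2.68605 |R|=0.86040 →hi
  mid=-2.78242 |R|=0.99568 →hi
  mid=-2.83061 |R|=1.07050 →lo
  mid=-2.80652 |R|=1.03247 →lo
  ...
  [-2.78543,-2.78525] ⇒ x*=-2.7853
Stable set (-2.7853, 0).

z∈(-2.7853,0).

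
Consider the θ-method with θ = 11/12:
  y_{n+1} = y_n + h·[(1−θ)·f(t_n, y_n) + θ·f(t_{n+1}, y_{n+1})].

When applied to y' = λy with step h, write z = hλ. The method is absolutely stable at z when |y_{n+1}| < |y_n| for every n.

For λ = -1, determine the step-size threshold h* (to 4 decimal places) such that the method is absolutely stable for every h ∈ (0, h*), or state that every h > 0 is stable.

(−∞, 0) — no finite endpoint. Any h>0 works for λ=-1.

On y'=λy, z=hλ:
  y_{n+1} = y_n + z·[1/12·y_n + 11/12·y_{n+1}] ⇒ (1 − 11/12z)y_{n+1} = (1 + 1/12z)y_n
  so R(z) = (1 + 1/12z)/(1 − 11/12z).

Find x<0 with |R(x)|<1.
x=-1.72: |R|=0.3325
x=-2: |R|=0.2941
x=-10: |R|=0.0164
x=-100: |R|=0.0791
θ=11/12≥1/2 ⇒ |1+1/12x|<|1−11/12x| ∀x<0 ⇒ stable on all of ℝ⁻.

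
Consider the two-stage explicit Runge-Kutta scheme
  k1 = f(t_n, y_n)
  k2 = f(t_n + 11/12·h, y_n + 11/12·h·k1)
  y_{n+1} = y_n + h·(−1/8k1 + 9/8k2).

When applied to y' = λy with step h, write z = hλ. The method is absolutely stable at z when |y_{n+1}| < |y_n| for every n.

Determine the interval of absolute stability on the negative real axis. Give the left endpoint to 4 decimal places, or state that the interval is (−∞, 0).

z∈(-0.9697,0).

With y'=λy (z=hλ):
  k1=λy_n ⇒ h·k1=z·y_n;  k2=λ(1+11/12z)y_n ⇒ h·k2=z(1+11/12z)y_n
  y_{n+1}/y_n = 1 − 1/8z + 9/8z(1+11/12z) = 1 + z + 33/32z²
  ⇒ R(z) = 1 + z + 33/32z².

Need |R(x)|<1, x<0.
x=-1.5: |R|=1.8203
R=1: x+33/32x²=0 ⇒ x=−32/33=-0.9697; min R=1−1/(4·33/32)=0.7576>−1
Confirm numerically:
  x=-0.587: |R|=0.76834 <1
  x=-0.496: |R|=0.75770 <1
  x=-0.415: |R|=0.76261 <1
  x=-1.390: |R|=1.60248 >1
  x=-1.327: |R|=1.48896 >1
Interval (-0.9697, 0).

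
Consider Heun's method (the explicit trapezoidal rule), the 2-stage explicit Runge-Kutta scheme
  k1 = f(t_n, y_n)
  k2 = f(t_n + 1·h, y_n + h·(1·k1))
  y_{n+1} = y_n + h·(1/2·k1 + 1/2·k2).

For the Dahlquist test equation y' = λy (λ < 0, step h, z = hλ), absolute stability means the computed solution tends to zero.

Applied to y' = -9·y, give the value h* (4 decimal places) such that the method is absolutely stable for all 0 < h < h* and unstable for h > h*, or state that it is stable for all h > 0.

On y'=λy, z=hλ:
  order 2, 2-stage ⇒ R(z)=1+z+z^2/2
  (e.g. R(-1.23)=0.52645, |R|=0.52645)

Solve |R(x)|<1 on ℝ⁻.
x=-1.23: |R|=0.5264
|R(-2.31)|=1.3580 |R(-2.27)|=1.3064 |R(-1.21)|=0.5221
Bisect:
  x_lo=-2.3264 |R|=1.3797  x_hi=-0.0561 |R|=0.9455
  mid=-1.19124 |R|=0.51829 →hi
  mid=-1.75881 |R|=0.78790 →hi
  mid=-2.04260 |R|=1.04351 →lo
  mid=-1.90071 |R|=0.90564 →hi
  mid=-1.97165 |R|=0.97205 →hi
  mid=-2.00713 |R|=1.00715 →lo
  mid=-1.98939 |R|=0.98945 →hi
  mid=-1.99826 |R|=0.99826 →hi
  mid=-2.00269 |R|=1.00269 →lo
  mid=-2.00047 |R|=1.00047 →lo
  ...
  [-2.00006,-1.99992] ⇒ x*=-2.0000
Stable set (-2.0000, 0).

(-2.0000,0); λ=-9 ⇒ h* = 0.2222.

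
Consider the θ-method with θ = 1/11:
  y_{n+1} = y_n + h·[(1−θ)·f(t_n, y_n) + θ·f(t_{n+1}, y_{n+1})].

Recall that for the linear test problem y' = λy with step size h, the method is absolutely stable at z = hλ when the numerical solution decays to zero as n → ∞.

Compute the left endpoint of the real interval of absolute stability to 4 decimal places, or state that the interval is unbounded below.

left endpoint -2.4444.

With y'=λy (z=hλ):
  y_{n+1} = y_n + z·[10/11·y_n + 1/11·y_{n+1}] ⇒ (1 − 1/11z)y_{n+1} = (1 + 10/11z)y_n
  R(z) = (1 + 10/11z)/(1 − 1/11z).

Boundary: |R(x)|=1, x<0.
x=-1.6: |R|=0.3968
R=−1: 1+10/11x = −1+1/11x ⇒ -9/11x=2 ⇒ x=2/(-9/11)=-2.4444
Confirm numerically:
  x=-2.418: |R|=0.98226 <1
  x=-1.578: |R|=0.38003 <1
  x=-1.370: |R|=0.21827 <1
  x=-2.701: |R|=1.16853 >1
  x=-2.497: |R|=1.03504 >1
So |R|<1 on (-2.4444, 0).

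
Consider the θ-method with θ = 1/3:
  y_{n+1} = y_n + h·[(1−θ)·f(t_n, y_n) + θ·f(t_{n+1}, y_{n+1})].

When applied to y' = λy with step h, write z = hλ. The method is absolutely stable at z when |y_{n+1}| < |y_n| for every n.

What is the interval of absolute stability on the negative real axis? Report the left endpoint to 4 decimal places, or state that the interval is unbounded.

On y'=λy, z=hλ:
  y_{n+1} = y_n + z·[2/3·y_n + 1/3·y_{n+1}] ⇒ (1 − 1/3z)y_{n+1} = (1 + 2/3z)y_n
  so R(z) = (1 + 2/3z)/(1 − 1/3z).

Solve |R(x)|<1 on ℝ⁻.
x=-0.43: |R|=0.6239
R=−1: 1+2/3x = −1+1/3x ⇒ -1/3x=2 ⇒ x=2/(-1/3)=-6.0000
Confirm numerically:
  x=-5.497: |R|=0.94080 <1
  x=-3.901: |R|=0.69584 <1
  x=-3.622: |R|=0.64089 <1
  x=-6.551: |R|=1.05769 >1
  x=-6.455: |R|=1.04812 >1
  x=-6.081: |R|=1.00892 >1
Interval (-6.0000, 0).

z∈(-6.0000,0).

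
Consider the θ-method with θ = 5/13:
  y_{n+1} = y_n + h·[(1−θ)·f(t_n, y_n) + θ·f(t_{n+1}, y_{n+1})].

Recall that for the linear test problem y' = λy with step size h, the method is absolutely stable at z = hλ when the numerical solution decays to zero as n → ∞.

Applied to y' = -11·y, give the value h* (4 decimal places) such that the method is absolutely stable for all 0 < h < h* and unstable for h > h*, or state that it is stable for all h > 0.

On y'=λy, z=hλ:
  y_{n+1} = y_n + z·[8/13·y_n + 5/13·y_{n+1}] ⇒ (1 − 5/13z)y_{n+1} = (1 + 8/13z)y_n
  R(z) = (1 + 8/13z)/(1 − 5/13z).

Boundary: |R(x)|=1, x<0.
x=-0.31: |R|=0.7230
R=−1: 1+8/13x = −1+5/13x ⇒ -3/13x=2 ⇒ x=2/(-3/13)=-8.6667
Confirm numerically:
  x=-5.812: |R|=0.79639 <1
  x=-5.747: |R|=0.79013 <1
  x=-5.382: |R|=0.75309 <1
  x=-9.213: |R|=1.02775 >1
  x=-8.970: |R|=1.01573 >1
Stable set (-8.6667, 0).

(-8.6667,0); λ=-11 ⇒ h* = (26/3)/11 = 0.7879.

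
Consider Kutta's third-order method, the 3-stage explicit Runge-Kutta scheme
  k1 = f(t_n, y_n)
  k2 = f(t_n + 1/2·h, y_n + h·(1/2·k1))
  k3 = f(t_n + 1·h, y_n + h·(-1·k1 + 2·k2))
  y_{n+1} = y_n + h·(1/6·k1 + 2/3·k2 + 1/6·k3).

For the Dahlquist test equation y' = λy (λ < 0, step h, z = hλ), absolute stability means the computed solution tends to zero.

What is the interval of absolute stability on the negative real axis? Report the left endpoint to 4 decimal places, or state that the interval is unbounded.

Test eqn y'=λy, z=hλ:
  order 3, 3-stage ⇒ R(z)=1+z+z^2/2+z^3/6
  (e.g. R(-0.59)=0.54982, |R|=0.54982)

Solve |R(x)|<1 on ℝ⁻.
x=-0.59: |R|=0.5498
|R(-1.18)|=0.2424 |R(-0.91)|=0.3785 |R(-0.64)|=0.5211
Bisect:
  x_lo=-3.1875 |R|=2.5050  x_hi=-0.2929 |R|=0.7458
  mid=-1.74019 |R|=0.10435 →hi
  mid=-2.46385 |R|=0.92139 →hi
  mid=-2.82568 |R|=1.59370 →lo
  mid=-2.64476 |R|=1.23063 →lo
  mid=-2.55431 |R|=1.06965 →lo
  mid=-2.50908 |R|=0.99398 →hi
  mid=-2.53169 |R|=1.03142 →lo
  mid=-2.52038 |R|=1.01260 →lo
  mid=-2.51473 |R|=1.00327 →lo
  ...
  [-2.51279,-2.51261] ⇒ x*=-2.5127
So |R|<1 on (-2.5127, 0).

z∈(-2.5127,0).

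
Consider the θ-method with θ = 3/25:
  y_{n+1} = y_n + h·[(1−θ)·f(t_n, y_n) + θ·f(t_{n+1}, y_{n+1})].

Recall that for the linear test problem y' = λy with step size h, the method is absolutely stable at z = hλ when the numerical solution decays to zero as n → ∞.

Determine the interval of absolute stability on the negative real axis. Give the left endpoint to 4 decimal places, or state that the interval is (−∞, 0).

Set f=λy, z=hλ:
  y_{n+1} = y_n + z·[22/25·y_n + 3/25·y_{n+1}] ⇒ (1 − 3/25z)y_{n+1} = (1 + 22/25z)y_n
  Hence R(z) = (1 + 22/25z)/(1 − 3/25z).

Boundary: |R(x)|=1, x<0.
x=-1.37: |R|=0.1766
R=−1: 1+22/25x = −1+3/25x ⇒ -19/25x=2 ⇒ x=2/(-19/25)=-2.6316
Confirm numerically:
  x=-2.595: |R|=0.97880 <1
  x=-2.138: |R|=0.70147 <1
  x=-1.924: |R|=0.56311 <1
  x=-1.264: |R|=0.09753 <1
  x=-2.878: |R|=1.13920 >1
  x=-2.756: |R|=1.07106 >1
  x=-2.667: |R|=1.02039 >1
Interval (-2.6316, 0).

(-2.6316, 0).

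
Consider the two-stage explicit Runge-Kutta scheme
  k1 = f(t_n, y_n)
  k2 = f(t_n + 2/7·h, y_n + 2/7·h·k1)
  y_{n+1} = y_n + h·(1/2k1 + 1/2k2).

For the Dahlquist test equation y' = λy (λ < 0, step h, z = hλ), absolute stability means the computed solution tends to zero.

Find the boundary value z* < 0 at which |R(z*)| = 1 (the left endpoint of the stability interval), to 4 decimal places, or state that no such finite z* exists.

left endpoint -7.0000.

On y'=λy, z=hλ:
  k1=λy_n ⇒ h·k1=z·y_n;  k2=λ(1+2/7z)y_n ⇒ h·k2=z(1+2/7z)y_n
  y_{n+1}/y_n = 1 + 1/2z + 1/2z(1+2/7z) = 1 + z + 1/7z²
  so R(z) = 1 + z + 1/7z².

Boundary: |R(x)|=1, x<0.
x=-1.26: |R|=0.0332
R=1: x+1/7x²=0 ⇒ x=−7=-7.0000; min R=1−1/(4·1/7)=-0.7500>−1
Confirm numerically:
  x=-6.080: |R|=0.20091 <1
  x=-5.790: |R|=0.00084 <1
  x=-4.494: |R|=0.60885 <1
  x=-4.348: |R|=0.64727 <1
  x=-7.397: |R|=1.41952 >1
  x=-7.319: |R|=1.33354 >1
  x=-7.222: |R|=1.22904 >1
So |R|<1 on (-7.0000, 0).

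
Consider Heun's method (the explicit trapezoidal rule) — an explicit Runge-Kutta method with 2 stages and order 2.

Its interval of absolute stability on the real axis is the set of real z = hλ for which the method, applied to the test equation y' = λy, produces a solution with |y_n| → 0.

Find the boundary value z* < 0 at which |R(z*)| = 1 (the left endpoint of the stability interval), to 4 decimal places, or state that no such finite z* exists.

Set f=λy, z=hλ:
  order 2, 2-stage ⇒ R(z)=1+z+z^2/2
  (e.g. R(-0.94)=0.50180, |R|=0.50180)

Find x<0 with |R(x)|<1.
x=-0.94: |R|=0.5018
|R(-1.49)|=0.6200 |R(-1.46)|=0.6058 |R(-0.88)|=0.5072
Bisect:
  x_lo=-2.7427 |R|=2.0185  x_hi=-0.0679 |R|=0.9344
  mid=-1.40529 |R|=0.58213 →hi
  mid=-2.07399 |R|=1.07672 →lo
  mid=-1.73964 |R|=0.77353 →hi
  mid=-1.90681 |R|=0.91115 →hi
  mid=-1.99040 |R|=0.99044 →hi
  mid=-2.03219 |R|=1.03271 →lo
  mid=-2.01129 |R|=1.01136 →lo
  ...
  [-2.00003,-1.99987] ⇒ x*=-2.0000
Stable set (-2.0000, 0).

left endpoint -2.0000.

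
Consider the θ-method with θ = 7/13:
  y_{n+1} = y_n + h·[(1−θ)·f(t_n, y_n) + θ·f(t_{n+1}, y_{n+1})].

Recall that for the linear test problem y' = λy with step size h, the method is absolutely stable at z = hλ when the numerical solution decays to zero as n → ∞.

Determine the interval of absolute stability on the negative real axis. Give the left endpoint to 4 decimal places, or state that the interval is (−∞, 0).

On y'=λy, z=hλ:
  y_{n+1} = y_n + z·[6/13·y_n + 7/13·y_{n+1}] ⇒ (1 − 7/13z)y_{n+1} = (1 + 6/13z)y_n
  ⇒ R(z) = (1 + 6/13z)/(1 − 7/13z).

Boundary: |R(x)|=1, x<0.
x=-0.59: |R|=0.5522
x=-2: |R|=0.0370
x=-10: |R|=0.5663
x=-100: |R|=0.8233
θ=7/13≥1/2 ⇒ |1+6/13x|<|1−7/13x| ∀x<0 ⇒ stable on all of ℝ⁻.

interval (−∞, 0).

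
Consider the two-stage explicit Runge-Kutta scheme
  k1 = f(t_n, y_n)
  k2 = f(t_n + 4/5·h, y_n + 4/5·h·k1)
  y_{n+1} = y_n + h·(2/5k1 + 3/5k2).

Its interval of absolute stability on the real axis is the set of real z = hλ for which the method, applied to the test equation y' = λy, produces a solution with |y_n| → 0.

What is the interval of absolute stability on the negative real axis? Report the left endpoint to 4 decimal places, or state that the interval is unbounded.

With y'=λy (z=hλ):
  k1=λy_n ⇒ h·k1=z·y_n;  k2=λ(1+4/5z)y_n ⇒ h·k2=z(1+4/5z)y_n
  y_{n+1}/y_n = 1 + 2/5z + 3/5z(1+4/5z) = 1 + z + 12/25z²
  R(z) = 1 + z + 12/25z².

Boundary: |R(x)|=1, x<0.
x=-0.46: |R|=0.6416
R=1: x+12/25x²=0 ⇒ x=−25/12=-2.0833; min R=1−1/(4·12/25)=0.4792>−1
Confirm numerically:
  x=-1.682: |R|=0.67598 <1
  x=-1.662: |R|=0.66388 <1
  x=-0.947: |R|=0.48347 <1
  x=-2.372: |R|=1.32866 >1
  x=-2.360: |R|=1.31341 >1
  x=-2.255: |R|=1.18581 >1
Interval (-2.0833, 0).

z∈(-2.0833,0).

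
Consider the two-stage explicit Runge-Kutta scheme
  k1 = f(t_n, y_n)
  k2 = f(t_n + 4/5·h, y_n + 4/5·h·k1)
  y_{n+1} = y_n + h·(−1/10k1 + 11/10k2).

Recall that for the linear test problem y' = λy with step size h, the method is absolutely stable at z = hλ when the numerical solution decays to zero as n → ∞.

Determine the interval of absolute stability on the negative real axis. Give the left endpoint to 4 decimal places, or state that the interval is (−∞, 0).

(-1.1364, 0).

With y'=λy (z=hλ):
  k1=λy_n ⇒ h·k1=z·y_n;  k2=λ(1+4/5z)y_n ⇒ h·k2=z(1+4/5z)y_n
  y_{n+1}/y_n = 1 − 1/10z + 11/10z(1+4/5z) = 1 + z + 22/25z²
  R(z) = 1 + z + 22/25z².

Find x<0 with |R(x)|<1.
x=-1.21: |R|=1.0784
R=1: x+22/25x²=0 ⇒ x=−25/22=-1.1364; min R=1−1/(4·22/25)=0.7159>−1
Confirm numerically:
  x=-0.807: |R|=0.76610 <1
  x=-0.778: |R|=0.75465 <1
  x=-0.585: |R|=0.71616 <1
  x=-1.723: |R|=1.88948 >1
  x=-1.686: |R|=1.81548 >1
Interval (-1.1364, 0).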